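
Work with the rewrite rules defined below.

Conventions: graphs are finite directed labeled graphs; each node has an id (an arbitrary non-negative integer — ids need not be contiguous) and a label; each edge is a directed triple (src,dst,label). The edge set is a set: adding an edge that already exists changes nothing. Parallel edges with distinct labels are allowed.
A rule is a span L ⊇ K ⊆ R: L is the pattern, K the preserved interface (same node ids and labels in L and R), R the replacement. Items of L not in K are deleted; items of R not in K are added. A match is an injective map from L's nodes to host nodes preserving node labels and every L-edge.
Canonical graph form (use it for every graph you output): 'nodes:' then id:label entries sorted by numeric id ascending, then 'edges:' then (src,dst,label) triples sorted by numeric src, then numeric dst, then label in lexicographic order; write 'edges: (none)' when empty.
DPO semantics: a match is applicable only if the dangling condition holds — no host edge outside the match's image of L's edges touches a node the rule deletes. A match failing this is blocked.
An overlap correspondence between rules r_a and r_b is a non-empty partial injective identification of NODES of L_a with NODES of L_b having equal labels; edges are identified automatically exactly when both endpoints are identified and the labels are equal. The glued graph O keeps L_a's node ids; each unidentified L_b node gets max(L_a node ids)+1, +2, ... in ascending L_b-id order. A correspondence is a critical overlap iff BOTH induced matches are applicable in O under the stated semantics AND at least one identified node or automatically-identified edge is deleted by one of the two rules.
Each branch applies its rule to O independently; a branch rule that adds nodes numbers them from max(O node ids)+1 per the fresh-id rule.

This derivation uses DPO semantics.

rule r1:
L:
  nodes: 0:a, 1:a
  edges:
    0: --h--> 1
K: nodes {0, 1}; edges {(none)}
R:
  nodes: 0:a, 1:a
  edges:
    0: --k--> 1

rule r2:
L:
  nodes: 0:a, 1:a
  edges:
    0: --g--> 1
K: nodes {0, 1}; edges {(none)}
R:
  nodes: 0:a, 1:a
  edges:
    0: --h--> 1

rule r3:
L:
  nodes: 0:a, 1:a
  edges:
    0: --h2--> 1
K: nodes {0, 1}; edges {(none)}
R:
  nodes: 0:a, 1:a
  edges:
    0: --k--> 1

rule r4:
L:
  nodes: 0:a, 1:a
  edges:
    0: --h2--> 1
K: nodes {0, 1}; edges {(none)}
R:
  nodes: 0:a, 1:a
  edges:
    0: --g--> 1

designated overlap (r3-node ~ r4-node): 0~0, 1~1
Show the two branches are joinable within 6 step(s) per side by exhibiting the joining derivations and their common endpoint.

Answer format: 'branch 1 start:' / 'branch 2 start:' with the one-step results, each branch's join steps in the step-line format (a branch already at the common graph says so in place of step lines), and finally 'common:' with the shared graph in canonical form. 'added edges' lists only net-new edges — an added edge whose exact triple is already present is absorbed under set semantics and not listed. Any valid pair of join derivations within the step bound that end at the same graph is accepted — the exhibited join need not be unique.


branch 1 start:
nodes: 0:a, 1:a
edges: (0,1,k)
branch 2 start:
nodes: 0:a, 1:a
edges: (0,1,g)
branch 1: already at the common graph (0 steps)
branch 2 step 1: rule r2; match: 0->0, 1->1; deleted nodes (none); deleted edges (0,1,g); added nodes (none); added edges (0,1,h); result: nodes: 0:a, 1:a edges: (0,1,h)
branch 2 step 2: rule r1; match: 0->0, 1->1; deleted nodes (none); deleted edges (0,1,h); added nodes (none); added edges (0,1,k); result: nodes: 0:a, 1:a edges: (0,1,k)
common:
nodes: 0:a, 1:a
edges: (0,1,k)


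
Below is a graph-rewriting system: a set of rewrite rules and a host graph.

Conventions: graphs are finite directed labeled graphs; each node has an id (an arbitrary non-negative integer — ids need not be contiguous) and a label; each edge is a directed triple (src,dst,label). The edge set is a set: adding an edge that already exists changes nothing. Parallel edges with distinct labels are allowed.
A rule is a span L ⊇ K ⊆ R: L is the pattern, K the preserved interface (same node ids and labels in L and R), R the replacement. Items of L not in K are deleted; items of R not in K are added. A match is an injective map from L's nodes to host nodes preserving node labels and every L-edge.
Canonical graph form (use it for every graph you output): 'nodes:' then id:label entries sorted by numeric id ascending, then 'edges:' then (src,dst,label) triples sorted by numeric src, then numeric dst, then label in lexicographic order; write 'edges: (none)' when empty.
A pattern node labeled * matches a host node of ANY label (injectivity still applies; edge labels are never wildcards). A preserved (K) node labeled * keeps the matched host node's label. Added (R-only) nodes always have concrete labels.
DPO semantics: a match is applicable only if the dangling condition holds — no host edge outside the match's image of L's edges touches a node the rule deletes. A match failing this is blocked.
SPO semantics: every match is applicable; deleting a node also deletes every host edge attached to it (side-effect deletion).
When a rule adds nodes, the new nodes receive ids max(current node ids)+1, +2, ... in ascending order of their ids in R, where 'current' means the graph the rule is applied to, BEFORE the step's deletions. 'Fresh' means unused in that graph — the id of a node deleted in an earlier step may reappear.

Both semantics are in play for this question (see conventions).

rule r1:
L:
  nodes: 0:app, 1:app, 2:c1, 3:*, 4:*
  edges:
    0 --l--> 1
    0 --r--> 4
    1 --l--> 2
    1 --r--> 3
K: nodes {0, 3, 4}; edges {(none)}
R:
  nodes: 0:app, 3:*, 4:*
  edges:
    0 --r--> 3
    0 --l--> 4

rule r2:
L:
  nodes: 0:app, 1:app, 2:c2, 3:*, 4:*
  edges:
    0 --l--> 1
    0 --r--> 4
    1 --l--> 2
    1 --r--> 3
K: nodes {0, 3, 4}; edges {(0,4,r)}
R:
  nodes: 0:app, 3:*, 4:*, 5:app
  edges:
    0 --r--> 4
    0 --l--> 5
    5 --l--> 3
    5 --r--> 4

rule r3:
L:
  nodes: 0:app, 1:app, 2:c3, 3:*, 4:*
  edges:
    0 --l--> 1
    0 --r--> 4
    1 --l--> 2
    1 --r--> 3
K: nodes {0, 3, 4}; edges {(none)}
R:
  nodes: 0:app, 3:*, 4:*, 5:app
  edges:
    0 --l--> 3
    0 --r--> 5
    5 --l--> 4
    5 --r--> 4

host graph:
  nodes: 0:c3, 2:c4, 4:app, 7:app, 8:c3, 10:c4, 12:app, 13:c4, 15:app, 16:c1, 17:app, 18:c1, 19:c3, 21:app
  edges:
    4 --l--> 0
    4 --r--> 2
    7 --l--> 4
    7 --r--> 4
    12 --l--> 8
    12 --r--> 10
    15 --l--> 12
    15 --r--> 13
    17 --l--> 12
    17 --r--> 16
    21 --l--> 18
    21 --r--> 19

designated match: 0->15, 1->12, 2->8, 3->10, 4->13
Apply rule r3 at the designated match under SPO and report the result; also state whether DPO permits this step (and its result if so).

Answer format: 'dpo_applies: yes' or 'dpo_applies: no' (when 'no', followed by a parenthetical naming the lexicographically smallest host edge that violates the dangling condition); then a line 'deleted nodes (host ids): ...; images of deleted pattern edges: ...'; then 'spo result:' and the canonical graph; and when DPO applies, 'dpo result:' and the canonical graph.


dpo_applies: no
(the rule deletes node 12, which keeps host edge (17,12,l) outside the match image — the dangling condition fails, DPO blocks; SPO proceeds and side-deletes such edges)
deleted nodes (host ids): 8, 12; images of deleted pattern edges: (12,8,l); (12,10,r); (15,12,l); (15,13,r)
spo result:
nodes: 0:c3, 2:c4, 4:app, 7:app, 10:c4, 13:c4, 15:app, 16:c1, 17:app, 18:c1, 19:c3, 21:app, 22:app
edges: (4,0,l); (4,2,r); (7,4,l); (7,4,r); (15,10,l); (15,22,r); (17,16,r); (21,18,l); (21,19,r); (22,13,l); (22,13,r)


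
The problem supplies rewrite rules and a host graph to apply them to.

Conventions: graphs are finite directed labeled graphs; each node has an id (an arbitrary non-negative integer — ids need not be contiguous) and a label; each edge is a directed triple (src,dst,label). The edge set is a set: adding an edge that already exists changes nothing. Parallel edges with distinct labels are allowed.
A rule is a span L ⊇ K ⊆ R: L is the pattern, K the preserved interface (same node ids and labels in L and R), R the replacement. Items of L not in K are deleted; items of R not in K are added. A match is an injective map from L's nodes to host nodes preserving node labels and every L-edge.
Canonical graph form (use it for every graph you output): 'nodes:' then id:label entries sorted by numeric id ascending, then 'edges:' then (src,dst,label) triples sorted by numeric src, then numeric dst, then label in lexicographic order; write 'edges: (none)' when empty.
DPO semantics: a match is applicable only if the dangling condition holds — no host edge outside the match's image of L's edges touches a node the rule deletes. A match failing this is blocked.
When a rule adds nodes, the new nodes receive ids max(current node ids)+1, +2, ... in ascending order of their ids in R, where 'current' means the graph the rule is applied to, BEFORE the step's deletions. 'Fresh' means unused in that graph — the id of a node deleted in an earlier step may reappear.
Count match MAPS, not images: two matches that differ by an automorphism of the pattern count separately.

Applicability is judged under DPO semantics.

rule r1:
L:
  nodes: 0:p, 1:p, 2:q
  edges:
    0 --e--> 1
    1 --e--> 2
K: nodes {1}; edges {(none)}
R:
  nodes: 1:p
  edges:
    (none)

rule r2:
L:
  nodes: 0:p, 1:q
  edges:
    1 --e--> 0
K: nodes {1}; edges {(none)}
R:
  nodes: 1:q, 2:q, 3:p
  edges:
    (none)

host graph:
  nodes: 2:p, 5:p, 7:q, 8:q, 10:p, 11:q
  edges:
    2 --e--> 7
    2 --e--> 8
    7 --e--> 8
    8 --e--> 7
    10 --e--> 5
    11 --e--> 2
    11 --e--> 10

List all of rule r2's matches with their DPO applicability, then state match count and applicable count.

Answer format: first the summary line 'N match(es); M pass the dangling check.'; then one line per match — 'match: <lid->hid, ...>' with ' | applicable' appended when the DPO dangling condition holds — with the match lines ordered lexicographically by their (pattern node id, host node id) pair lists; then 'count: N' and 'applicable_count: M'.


2 match(es); 0 pass the dangling check.
match: 0->2, 1->11
match: 0->10, 1->11
count: 2
applicable_count: 0


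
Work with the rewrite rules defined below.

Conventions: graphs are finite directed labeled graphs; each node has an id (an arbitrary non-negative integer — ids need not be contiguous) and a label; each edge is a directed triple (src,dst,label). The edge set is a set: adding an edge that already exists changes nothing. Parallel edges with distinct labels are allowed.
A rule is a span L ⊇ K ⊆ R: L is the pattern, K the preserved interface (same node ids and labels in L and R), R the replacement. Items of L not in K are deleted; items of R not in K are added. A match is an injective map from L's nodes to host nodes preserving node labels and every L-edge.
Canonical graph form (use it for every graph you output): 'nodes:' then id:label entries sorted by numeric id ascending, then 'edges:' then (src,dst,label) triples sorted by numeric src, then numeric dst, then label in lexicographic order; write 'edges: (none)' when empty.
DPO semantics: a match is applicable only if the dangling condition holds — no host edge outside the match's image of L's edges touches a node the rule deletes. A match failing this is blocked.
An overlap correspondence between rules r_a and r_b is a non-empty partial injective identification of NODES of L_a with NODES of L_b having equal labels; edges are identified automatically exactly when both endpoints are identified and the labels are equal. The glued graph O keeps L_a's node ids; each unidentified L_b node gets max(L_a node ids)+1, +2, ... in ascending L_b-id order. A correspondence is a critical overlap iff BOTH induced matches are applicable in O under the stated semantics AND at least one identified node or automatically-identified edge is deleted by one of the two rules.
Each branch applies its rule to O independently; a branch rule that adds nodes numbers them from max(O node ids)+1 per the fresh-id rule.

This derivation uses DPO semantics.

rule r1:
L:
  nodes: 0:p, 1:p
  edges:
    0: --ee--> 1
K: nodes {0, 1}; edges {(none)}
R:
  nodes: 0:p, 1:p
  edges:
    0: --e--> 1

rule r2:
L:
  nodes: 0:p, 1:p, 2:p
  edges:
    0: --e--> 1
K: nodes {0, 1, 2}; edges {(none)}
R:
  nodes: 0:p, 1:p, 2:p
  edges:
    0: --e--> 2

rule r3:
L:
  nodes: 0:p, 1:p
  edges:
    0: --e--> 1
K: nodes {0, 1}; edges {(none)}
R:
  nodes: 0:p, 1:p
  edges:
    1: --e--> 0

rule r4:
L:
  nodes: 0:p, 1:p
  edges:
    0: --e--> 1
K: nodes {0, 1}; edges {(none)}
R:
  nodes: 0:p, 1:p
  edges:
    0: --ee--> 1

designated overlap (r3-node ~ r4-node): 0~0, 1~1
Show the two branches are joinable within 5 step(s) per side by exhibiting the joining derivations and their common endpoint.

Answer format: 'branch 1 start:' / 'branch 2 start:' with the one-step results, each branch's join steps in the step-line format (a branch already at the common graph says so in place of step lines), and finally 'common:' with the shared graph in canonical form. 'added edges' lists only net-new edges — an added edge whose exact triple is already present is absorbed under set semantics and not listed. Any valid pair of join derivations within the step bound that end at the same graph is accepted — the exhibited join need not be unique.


branch 1 start:
nodes: 0:p, 1:p
edges: (1,0,e)
branch 2 start:
nodes: 0:p, 1:p
edges: (0,1,ee)
branch 1 step 1: rule r3; match: 0->1, 1->0; deleted nodes (none); deleted edges (1,0,e); added nodes (none); added edges (0,1,e); result: nodes: 0:p, 1:p edges: (0,1,e)
branch 2 step 1: rule r1; match: 0->0, 1->1; deleted nodes (none); deleted edges (0,1,ee); added nodes (none); added edges (0,1,e); result: nodes: 0:p, 1:p edges: (0,1,e)
common:
nodes: 0:p, 1:p
edges: (0,1,e)


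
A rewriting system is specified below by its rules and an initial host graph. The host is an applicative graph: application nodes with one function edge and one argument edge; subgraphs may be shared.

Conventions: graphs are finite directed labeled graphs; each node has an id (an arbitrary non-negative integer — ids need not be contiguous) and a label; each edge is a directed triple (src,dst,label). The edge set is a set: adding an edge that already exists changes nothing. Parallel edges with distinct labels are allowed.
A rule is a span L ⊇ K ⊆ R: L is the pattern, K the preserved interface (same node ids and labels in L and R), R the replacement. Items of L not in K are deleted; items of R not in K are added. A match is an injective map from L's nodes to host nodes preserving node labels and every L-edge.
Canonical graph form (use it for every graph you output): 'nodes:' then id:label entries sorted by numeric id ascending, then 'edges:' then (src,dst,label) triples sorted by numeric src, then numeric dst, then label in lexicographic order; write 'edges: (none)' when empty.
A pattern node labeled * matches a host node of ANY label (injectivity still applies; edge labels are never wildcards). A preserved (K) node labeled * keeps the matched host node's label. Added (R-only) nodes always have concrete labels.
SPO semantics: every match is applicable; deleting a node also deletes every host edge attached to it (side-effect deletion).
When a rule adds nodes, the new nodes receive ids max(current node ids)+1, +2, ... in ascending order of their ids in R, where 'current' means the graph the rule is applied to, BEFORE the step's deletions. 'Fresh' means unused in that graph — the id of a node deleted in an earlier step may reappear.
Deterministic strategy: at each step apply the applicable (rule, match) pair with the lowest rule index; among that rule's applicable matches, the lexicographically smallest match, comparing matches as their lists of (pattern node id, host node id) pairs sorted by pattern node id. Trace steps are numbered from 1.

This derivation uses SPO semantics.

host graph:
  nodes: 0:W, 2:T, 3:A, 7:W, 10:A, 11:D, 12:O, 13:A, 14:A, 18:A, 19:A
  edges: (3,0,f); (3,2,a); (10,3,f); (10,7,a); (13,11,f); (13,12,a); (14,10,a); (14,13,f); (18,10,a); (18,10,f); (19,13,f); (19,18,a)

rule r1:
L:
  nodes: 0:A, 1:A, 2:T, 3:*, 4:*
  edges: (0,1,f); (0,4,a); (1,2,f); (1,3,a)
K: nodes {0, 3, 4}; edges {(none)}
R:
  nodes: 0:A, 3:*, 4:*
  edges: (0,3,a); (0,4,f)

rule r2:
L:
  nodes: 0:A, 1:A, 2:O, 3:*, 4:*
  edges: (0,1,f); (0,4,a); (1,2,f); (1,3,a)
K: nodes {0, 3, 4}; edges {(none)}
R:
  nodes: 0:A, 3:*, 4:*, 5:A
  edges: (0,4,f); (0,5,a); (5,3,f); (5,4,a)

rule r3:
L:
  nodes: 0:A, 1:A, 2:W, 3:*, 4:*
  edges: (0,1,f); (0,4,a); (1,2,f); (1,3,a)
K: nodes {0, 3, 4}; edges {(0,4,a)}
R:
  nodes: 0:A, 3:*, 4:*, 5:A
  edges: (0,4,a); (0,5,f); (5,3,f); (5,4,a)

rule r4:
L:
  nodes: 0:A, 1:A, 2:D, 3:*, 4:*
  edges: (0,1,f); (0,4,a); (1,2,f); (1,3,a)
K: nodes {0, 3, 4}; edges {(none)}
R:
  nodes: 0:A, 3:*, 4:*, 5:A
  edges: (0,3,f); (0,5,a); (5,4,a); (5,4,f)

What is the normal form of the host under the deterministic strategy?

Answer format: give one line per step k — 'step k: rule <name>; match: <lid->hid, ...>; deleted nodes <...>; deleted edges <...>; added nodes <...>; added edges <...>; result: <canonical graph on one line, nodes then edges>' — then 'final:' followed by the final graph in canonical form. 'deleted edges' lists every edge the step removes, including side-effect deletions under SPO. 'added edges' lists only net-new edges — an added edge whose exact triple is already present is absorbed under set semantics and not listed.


step 1: rule r3; match: 0->10, 1->3, 2->0, 3->2, 4->7; deleted nodes 0, 3; deleted edges (3,0,f); (3,2,a); (10,3,f); added nodes 20; added edges (10,20,f); (20,2,f); (20,7,a); result: nodes: 2:T, 7:W, 10:A, 11:D, 12:O, 13:A, 14:A, 18:A, 19:A, 20:A edges: (10,7,a); (10,20,f); (13,11,f); (13,12,a); (14,10,a); (14,13,f); (18,10,a); (18,10,f); (19,13,f); (19,18,a); (20,2,f); (20,7,a)
step 2: rule r4; match: 0->14, 1->13, 2->11, 3->12, 4->10; deleted nodes 11, 13; deleted edges (13,11,f); (13,12,a); (14,10,a); (14,13,f); (19,13,f); added nodes 21; added edges (14,12,f); (14,21,a); (21,10,a); (21,10,f); result: nodes: 2:T, 7:W, 10:A, 12:O, 14:A, 18:A, 19:A, 20:A, 21:A edges: (10,7,a); (10,20,f); (14,12,f); (14,21,a); (18,10,a); (18,10,f); (19,18,a); (20,2,f); (20,7,a); (21,10,a); (21,10,f)
final:
nodes: 2:T, 7:W, 10:A, 12:O, 14:A, 18:A, 19:A, 20:A, 21:A
edges: (10,7,a); (10,20,f); (14,12,f); (14,21,a); (18,10,a); (18,10,f); (19,18,a); (20,2,f); (20,7,a); (21,10,a); (21,10,f)


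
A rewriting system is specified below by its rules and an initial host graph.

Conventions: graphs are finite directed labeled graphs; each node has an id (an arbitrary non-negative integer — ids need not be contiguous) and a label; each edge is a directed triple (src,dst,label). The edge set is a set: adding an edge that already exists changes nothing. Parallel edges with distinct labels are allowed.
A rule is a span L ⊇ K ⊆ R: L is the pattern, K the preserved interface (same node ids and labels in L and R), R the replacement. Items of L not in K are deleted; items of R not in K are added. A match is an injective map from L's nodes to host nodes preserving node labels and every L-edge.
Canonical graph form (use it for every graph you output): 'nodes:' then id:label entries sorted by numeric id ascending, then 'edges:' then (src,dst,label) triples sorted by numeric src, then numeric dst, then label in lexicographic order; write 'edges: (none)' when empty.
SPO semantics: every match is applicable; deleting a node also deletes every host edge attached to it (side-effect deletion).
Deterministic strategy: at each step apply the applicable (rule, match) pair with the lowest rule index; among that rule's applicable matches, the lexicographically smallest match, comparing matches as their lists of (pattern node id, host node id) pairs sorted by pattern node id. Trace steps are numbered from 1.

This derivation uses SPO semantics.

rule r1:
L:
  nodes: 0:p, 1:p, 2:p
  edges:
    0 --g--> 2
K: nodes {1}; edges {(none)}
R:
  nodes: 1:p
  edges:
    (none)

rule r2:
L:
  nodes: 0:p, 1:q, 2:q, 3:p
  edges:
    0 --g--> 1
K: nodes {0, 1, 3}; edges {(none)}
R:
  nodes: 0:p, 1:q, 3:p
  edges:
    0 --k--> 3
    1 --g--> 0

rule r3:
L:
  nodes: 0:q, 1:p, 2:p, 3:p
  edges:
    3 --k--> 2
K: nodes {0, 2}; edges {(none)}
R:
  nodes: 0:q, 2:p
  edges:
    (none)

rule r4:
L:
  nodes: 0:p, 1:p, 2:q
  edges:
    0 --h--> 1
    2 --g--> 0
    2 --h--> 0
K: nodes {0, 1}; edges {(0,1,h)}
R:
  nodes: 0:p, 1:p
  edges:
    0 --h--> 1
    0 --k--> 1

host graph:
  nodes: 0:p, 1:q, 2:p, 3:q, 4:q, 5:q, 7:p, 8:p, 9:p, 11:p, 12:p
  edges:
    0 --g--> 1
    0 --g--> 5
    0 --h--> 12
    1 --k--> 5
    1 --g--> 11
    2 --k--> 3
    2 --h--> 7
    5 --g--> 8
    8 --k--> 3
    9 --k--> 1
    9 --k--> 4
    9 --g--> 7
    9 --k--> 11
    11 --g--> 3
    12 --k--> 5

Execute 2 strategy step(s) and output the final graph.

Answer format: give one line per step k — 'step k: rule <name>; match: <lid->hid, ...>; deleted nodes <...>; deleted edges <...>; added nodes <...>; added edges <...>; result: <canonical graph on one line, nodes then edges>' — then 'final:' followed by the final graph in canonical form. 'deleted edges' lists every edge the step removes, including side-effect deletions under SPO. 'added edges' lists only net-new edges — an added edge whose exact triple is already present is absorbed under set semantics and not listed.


step 1: rule r1; match: 0->9, 1->0, 2->7; deleted nodes 7, 9; deleted edges (2,7,h); (9,1,k); (9,4,k); (9,7,g); (9,11,k); added nodes (none); added edges (none); result: nodes: 0:p, 1:q, 2:p, 3:q, 4:q, 5:q, 8:p, 11:p, 12:p edges: (0,1,g); (0,5,g); (0,12,h); (1,5,k); (1,11,g); (2,3,k); (5,8,g); (8,3,k); (11,3,g); (12,5,k)
step 2: rule r2; match: 0->0, 1->1, 2->3, 3->2; deleted nodes 3; deleted edges (0,1,g); (2,3,k); (8,3,k); (11,3,g); added nodes (none); added edges (0,2,k); (1,0,g); result: nodes: 0:p, 1:q, 2:p, 4:q, 5:q, 8:p, 11:p, 12:p edges: (0,2,k); (0,5,g); (0,12,h); (1,0,g); (1,5,k); (1,11,g); (5,8,g); (12,5,k)
final:
nodes: 0:p, 1:q, 2:p, 4:q, 5:q, 8:p, 11:p, 12:p
edges: (0,2,k); (0,5,g); (0,12,h); (1,0,g); (1,5,k); (1,11,g); (5,8,g); (12,5,k)


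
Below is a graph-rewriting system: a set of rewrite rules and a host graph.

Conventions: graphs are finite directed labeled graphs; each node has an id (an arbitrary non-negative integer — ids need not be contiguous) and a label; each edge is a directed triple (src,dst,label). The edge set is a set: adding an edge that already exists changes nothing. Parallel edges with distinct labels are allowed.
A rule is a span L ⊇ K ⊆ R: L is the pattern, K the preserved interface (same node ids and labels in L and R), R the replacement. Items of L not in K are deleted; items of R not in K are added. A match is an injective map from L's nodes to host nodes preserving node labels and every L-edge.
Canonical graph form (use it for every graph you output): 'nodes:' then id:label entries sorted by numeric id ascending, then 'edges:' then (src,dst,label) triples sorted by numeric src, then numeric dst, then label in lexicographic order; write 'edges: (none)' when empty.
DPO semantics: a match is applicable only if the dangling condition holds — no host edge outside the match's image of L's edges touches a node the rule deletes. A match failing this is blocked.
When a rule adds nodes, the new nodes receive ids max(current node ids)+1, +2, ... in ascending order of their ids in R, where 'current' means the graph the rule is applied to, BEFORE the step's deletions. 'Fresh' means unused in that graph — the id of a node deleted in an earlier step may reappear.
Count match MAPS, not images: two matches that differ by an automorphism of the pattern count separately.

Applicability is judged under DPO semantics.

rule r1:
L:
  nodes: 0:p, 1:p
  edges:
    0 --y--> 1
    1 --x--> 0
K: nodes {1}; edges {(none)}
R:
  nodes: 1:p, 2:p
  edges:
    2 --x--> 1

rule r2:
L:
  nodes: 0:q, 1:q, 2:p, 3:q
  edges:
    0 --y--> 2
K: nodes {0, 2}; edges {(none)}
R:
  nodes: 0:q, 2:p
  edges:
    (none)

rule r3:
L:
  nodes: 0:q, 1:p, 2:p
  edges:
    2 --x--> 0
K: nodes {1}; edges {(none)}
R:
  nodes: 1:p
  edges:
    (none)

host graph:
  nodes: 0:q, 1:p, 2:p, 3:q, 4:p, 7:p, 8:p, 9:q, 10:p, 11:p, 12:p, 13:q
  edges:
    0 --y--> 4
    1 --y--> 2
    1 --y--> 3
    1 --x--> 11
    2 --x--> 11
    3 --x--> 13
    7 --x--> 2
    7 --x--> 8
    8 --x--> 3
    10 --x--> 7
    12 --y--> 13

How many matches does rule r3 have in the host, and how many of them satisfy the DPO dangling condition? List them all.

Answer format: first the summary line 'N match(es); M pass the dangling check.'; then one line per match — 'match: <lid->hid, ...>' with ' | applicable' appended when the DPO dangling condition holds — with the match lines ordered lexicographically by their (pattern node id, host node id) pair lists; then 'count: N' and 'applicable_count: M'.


7 match(es); 0 pass the dangling check.
match: 0->3, 1->1, 2->8
match: 0->3, 1->2, 2->8
match: 0->3, 1->4, 2->8
match: 0->3, 1->7, 2->8
match: 0->3, 1->10, 2->8
match: 0->3, 1->11, 2->8
match: 0->3, 1->12, 2->8
count: 7
applicable_count: 0


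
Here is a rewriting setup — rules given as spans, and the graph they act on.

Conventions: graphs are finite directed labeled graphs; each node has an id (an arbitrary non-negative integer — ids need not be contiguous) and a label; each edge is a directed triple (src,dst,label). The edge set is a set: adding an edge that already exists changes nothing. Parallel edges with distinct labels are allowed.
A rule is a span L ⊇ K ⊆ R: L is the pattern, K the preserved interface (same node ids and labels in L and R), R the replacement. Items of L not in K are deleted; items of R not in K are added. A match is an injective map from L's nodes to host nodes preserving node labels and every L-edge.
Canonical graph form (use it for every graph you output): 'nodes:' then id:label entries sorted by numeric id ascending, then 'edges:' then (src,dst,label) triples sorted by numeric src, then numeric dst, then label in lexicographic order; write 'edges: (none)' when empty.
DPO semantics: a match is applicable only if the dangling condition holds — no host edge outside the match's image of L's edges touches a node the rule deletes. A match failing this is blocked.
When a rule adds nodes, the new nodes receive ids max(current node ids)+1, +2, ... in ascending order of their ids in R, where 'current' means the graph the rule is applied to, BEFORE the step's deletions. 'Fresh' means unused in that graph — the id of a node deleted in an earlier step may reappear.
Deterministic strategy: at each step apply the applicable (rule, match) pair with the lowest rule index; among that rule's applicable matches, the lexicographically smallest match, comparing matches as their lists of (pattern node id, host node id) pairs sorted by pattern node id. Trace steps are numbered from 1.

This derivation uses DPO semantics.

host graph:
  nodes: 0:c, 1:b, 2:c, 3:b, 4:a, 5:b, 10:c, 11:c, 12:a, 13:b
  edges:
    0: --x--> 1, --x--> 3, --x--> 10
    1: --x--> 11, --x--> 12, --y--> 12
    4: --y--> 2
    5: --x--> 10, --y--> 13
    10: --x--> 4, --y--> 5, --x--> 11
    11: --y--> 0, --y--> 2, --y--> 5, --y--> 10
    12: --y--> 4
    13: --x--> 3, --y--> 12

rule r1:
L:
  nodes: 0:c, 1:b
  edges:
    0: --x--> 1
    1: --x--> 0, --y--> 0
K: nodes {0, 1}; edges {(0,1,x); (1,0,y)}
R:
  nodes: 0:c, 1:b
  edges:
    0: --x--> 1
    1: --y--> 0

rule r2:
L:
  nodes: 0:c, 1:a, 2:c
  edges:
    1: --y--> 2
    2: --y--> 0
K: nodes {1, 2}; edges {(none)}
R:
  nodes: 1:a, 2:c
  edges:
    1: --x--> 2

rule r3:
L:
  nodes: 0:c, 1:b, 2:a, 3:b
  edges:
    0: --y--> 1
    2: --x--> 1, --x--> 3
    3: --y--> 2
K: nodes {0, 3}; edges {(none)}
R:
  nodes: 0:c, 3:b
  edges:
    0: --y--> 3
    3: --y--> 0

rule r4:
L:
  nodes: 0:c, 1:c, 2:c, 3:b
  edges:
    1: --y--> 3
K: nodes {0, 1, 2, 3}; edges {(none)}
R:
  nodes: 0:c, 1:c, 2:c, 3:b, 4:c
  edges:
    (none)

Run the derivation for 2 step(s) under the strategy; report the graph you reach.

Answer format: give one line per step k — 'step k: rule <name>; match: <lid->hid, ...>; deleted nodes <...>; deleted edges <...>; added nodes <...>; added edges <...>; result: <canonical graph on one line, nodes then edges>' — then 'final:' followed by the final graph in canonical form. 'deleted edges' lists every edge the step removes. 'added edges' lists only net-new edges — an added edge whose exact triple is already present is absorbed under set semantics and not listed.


step 1: rule r4; match: 0->0, 1->10, 2->2, 3->5; deleted nodes (none); deleted edges (10,5,y); added nodes 14; added edges (none); result: nodes: 0:c, 1:b, 2:c, 3:b, 4:a, 5:b, 10:c, 11:c, 12:a, 13:b, 14:c edges: (0,1,x); (0,3,x); (0,10,x); (1,11,x); (1,12,x); (1,12,y); (4,2,y); (5,10,x); (5,13,y); (10,4,x); (10,11,x); (11,0,y); (11,2,y); (11,5,y); (11,10,y); (12,4,y); (13,3,x); (13,12,y)
step 2: rule r4; match: 0->0, 1->11, 2->2, 3->5; deleted nodes (none); deleted edges (11,5,y); added nodes 15; added edges (none); result: nodes: 0:c, 1:b, 2:c, 3:b, 4:a, 5:b, 10:c, 11:c, 12:a, 13:b, 14:c, 15:c edges: (0,1,x); (0,3,x); (0,10,x); (1,11,x); (1,12,x); (1,12,y); (4,2,y); (5,10,x); (5,13,y); (10,4,x); (10,11,x); (11,0,y); (11,2,y); (11,10,y); (12,4,y); (13,3,x); (13,12,y)
final:
nodes: 0:c, 1:b, 2:c, 3:b, 4:a, 5:b, 10:c, 11:c, 12:a, 13:b, 14:c, 15:c
edges: (0,1,x); (0,3,x); (0,10,x); (1,11,x); (1,12,x); (1,12,y); (4,2,y); (5,10,x); (5,13,y); (10,4,x); (10,11,x); (11,0,y); (11,2,y); (11,10,y); (12,4,y); (13,3,x); (13,12,y)


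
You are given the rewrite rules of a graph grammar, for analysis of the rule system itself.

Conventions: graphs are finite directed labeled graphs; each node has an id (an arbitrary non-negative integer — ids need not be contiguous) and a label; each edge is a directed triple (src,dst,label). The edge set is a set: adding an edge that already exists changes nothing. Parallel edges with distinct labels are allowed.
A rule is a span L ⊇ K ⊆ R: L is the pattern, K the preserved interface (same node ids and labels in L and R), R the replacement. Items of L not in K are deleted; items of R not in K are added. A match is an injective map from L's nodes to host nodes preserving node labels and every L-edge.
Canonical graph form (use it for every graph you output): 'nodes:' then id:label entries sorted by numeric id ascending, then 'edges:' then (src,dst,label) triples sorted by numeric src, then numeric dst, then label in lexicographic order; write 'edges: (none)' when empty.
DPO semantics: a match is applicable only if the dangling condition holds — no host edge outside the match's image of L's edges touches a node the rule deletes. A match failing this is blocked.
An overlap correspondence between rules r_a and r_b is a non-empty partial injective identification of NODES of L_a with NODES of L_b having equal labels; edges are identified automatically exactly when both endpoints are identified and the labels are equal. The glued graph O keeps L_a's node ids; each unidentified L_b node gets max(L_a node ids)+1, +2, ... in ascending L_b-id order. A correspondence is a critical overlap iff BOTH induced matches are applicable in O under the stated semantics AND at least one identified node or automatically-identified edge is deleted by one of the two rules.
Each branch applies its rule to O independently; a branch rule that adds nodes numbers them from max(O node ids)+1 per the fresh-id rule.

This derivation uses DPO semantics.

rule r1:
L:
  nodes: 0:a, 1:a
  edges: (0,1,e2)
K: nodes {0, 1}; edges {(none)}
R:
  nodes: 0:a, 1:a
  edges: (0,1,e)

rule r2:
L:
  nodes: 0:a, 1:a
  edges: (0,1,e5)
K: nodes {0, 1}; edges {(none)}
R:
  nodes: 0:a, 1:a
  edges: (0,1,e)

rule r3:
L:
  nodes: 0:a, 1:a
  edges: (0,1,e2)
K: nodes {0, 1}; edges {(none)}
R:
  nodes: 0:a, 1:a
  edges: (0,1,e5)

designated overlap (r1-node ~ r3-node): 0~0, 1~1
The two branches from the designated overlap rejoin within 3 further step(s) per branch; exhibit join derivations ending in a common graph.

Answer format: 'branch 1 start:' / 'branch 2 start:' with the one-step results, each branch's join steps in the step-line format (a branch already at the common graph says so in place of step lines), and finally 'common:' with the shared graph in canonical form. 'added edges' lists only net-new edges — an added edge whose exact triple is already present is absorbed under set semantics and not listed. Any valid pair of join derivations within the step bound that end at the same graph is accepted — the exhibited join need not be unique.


branch 1 start:
nodes: 0:a, 1:a
edges: (0,1,e)
branch 2 start:
nodes: 0:a, 1:a
edges: (0,1,e5)
branch 1: already at the common graph (0 steps)
branch 2 step 1: rule r2; match: 0->0, 1->1; deleted nodes (none); deleted edges (0,1,e5); added nodes (none); added edges (0,1,e); result: nodes: 0:a, 1:a edges: (0,1,e)
common:
nodes: 0:a, 1:a
edges: (0,1,e)


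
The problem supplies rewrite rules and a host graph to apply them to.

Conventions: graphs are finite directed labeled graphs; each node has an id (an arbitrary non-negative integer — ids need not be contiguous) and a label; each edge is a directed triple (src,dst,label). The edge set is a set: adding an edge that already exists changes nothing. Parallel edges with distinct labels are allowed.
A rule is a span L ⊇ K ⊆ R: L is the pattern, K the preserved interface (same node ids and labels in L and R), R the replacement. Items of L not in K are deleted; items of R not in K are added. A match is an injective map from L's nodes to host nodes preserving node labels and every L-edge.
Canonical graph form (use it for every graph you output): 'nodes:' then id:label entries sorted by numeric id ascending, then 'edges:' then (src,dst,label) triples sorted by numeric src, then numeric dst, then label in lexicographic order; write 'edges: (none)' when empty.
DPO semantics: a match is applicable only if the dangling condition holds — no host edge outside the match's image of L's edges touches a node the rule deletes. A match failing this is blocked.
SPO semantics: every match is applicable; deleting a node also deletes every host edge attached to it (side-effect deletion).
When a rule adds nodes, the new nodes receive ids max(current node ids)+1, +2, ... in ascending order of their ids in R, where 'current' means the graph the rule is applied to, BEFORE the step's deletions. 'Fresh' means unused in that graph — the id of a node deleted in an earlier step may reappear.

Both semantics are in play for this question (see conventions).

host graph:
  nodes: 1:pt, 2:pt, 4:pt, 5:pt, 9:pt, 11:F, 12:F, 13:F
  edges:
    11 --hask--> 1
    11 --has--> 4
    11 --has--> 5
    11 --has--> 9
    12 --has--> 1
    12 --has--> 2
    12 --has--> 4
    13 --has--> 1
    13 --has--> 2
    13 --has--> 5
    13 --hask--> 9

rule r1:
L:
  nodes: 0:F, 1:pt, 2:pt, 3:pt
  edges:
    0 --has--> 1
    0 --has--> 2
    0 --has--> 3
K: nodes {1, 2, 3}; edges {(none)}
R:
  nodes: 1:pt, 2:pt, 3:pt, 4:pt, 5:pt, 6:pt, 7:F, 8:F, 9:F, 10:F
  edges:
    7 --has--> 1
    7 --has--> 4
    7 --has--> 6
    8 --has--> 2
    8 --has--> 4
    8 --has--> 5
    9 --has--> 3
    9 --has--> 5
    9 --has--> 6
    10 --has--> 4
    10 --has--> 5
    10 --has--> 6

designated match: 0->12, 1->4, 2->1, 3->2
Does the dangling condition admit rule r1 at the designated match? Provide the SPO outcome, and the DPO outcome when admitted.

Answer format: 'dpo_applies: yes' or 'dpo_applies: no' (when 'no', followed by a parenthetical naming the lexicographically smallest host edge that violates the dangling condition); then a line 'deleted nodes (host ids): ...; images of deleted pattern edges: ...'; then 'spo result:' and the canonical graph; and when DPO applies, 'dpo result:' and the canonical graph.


dpo_applies: yes
deleted nodes (host ids): 12; images of deleted pattern edges: (12,1,has); (12,2,has); (12,4,has)
spo result:
nodes: 1:pt, 2:pt, 4:pt, 5:pt, 9:pt, 11:F, 13:F, 14:pt, 15:pt, 16:pt, 17:F, 18:F, 19:F, 20:F
edges: (11,1,hask); (11,4,has); (11,5,has); (11,9,has); (13,1,has); (13,2,has); (13,5,has); (13,9,hask); (17,4,has); (17,14,has); (17,16,has); (18,1,has); (18,14,has); (18,15,has); (19,2,has); (19,15,has); (19,16,has); (20,14,has); (20,15,has); (20,16,has)
dpo result:
nodes: 1:pt, 2:pt, 4:pt, 5:pt, 9:pt, 11:F, 13:F, 14:pt, 15:pt, 16:pt, 17:F, 18:F, 19:F, 20:F
edges: (11,1,hask); (11,4,has); (11,5,has); (11,9,has); (13,1,has); (13,2,has); (13,5,has); (13,9,hask); (17,4,has); (17,14,has); (17,16,has); (18,1,has); (18,14,has); (18,15,has); (19,2,has); (19,15,has); (19,16,has); (20,14,has); (20,15,has); (20,16,has)


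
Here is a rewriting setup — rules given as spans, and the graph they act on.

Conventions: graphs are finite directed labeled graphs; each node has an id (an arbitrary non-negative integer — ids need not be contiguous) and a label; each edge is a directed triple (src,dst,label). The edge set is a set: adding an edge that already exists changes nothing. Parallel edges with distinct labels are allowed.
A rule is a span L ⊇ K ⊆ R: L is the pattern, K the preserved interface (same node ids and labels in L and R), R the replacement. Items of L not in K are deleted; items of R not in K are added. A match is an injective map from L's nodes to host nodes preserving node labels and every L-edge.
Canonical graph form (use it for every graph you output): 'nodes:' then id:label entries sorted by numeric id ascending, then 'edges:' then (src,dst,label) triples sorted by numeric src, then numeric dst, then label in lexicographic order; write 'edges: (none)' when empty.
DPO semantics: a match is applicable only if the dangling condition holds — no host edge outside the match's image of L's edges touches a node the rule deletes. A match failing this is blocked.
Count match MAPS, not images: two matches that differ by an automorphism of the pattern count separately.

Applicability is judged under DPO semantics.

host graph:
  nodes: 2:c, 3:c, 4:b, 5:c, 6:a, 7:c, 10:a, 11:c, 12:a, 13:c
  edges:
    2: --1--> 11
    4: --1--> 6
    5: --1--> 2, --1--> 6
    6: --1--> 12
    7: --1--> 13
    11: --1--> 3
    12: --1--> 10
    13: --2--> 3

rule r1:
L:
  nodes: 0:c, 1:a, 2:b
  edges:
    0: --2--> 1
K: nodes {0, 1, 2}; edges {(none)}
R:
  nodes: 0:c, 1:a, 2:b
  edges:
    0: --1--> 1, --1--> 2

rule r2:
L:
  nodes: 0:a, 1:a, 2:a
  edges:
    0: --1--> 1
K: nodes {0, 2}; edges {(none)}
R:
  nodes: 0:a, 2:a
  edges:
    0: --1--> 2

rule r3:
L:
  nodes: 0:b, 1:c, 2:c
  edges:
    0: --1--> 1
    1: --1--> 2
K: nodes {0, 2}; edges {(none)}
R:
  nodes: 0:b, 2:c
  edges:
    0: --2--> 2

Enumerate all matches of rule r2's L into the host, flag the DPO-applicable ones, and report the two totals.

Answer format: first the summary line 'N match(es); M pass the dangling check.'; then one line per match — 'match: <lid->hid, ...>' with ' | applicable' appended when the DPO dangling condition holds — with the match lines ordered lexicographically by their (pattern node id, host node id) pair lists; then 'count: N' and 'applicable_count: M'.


2 match(es); 1 pass the dangling check.
match: 0->6, 1->12, 2->10
match: 0->12, 1->10, 2->6 | applicable
count: 2
applicable_count: 1


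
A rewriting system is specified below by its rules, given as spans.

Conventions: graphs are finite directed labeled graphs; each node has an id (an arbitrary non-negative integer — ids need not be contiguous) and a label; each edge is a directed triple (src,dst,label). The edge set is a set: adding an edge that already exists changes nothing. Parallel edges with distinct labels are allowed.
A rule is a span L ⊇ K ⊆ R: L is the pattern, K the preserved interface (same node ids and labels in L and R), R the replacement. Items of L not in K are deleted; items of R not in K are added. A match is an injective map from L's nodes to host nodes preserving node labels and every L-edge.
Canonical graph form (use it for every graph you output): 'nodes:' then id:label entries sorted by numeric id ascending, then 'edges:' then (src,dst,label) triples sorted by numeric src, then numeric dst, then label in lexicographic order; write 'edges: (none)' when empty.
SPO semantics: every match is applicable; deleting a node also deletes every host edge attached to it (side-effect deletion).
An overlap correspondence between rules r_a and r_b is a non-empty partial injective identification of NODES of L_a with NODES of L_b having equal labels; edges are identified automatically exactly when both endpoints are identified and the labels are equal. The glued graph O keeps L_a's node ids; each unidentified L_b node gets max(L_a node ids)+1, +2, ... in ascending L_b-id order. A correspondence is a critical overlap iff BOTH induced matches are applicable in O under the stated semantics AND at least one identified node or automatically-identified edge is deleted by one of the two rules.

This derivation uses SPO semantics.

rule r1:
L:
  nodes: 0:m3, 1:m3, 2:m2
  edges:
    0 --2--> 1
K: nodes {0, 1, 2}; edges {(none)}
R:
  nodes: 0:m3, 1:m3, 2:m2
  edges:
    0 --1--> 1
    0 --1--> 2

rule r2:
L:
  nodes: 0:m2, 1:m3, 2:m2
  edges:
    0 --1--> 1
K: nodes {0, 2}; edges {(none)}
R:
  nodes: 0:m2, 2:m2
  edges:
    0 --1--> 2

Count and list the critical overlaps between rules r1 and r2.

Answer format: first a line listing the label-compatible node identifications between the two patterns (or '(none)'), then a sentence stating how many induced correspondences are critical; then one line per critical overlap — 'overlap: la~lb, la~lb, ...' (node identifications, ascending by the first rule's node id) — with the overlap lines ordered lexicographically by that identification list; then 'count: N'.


label-compatible node identifications between L(r1) and L(r2): 0~1, 1~1, 2~0, 2~2
6 of the induced correspondences are critical overlaps of r1 and r2.
overlap: 0~1
overlap: 0~1, 2~0
overlap: 0~1, 2~2
overlap: 1~1
overlap: 1~1, 2~0
overlap: 1~1, 2~2
count: 6
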